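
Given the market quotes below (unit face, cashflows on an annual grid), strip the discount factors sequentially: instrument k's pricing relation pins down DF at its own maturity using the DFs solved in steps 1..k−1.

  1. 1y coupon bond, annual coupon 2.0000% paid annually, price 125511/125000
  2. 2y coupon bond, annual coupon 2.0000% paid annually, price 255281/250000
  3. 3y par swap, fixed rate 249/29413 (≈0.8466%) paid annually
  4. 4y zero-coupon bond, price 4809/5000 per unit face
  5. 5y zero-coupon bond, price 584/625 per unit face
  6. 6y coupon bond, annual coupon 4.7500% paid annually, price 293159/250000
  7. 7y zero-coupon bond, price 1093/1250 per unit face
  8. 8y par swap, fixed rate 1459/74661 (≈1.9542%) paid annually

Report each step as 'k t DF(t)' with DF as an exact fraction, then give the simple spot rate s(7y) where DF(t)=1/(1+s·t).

1 1 2461/2500
2 2 4909/5000
3 3 9751/10000
4 4 4809/5000
5 5 584/625
6 6 9001/10000
7 7 1093/1250
8 8 8541/10000
s(7y) = (1/(1093/1250) − 1)/(7) = 157/7651 ≈ 2.0520%

step 1 [1y] bond c/1=1/50: DF=(125511/125000 − 1/50·(0))/(1+1/50) = 2461/2500 ≈ 0.984400
step 2 [2y] bond c/1=1/50: DF=(255281/250000 − 1/50·(0.984400))/(1+1/50) = 4909/5000 ≈ 0.981800
step 3 [3y] swap r/1=249/29413: DF=(1 − 249/29413·(0.984400+0.981800))/(1+249/29413) = 9751/10000 ≈ 0.975100
step 4 [4y] zero: DF = P = 4809/5000 ≈ 0.961800
step 5 [5y] zero: DF = P = 584/625 ≈ 0.934400
step 6 [6y] bond c/1=19/400: DF=(293159/250000 − 19/400·(0.984400+0.981800+0.975100+0.961800+0.934400))/(1+19/400) = 9001/10000 ≈ 0.900100
step 7 [7y] zero: DF = P = 1093/1250 ≈ 0.874400
step 8 [8y] swap r/1=1459/74661: DF=(1 − 1459/74661·(0.984400+0.981800+0.975100+0.961800+0.934400+0.900100+0.874400))/(1+1459/74661) = 8541/10000 ≈ 0.854100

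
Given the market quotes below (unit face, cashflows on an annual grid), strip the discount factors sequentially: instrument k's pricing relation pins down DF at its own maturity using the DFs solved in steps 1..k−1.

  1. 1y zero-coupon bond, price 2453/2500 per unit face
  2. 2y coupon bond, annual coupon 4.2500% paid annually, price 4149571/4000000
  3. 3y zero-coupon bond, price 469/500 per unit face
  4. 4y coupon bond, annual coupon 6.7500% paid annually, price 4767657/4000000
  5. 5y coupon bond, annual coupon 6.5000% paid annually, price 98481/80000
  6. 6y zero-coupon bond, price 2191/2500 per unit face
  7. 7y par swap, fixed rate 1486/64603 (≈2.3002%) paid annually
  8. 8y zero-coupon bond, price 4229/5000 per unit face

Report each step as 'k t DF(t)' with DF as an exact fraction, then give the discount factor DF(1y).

1 1 2453/2500
2 2 9551/10000
3 3 469/500
4 4 2337/2500
5 5 4617/5000
6 6 2191/2500
7 7 4257/5000
8 8 4229/5000
DF(1y) = 2453/2500 ≈ 0.981200

step 1 [1y] zero: DF = P = 2453/2500 ≈ 0.981200
step 2 [2y] bond c/1=17/400: DF=(4149571/4000000 − 17/400·(0.981200))/(1+17/400) = 9551/10000 ≈ 0.955100
step 3 [3y] zero: DF = P = 469/500 ≈ 0.938000
step 4 [4y] bond c/1=27/400: DF=(4767657/4000000 − 27/400·(0.981200+0.955100+0.938000))/(1+27/400) = 2337/2500 ≈ 0.934800
step 5 [5y] bond c/1=13/200: DF=(98481/80000 − 13/200·(0.981200+0.955100+0.938000+0.934800))/(1+13/200) = 4617/5000 ≈ 0.923400
step 6 [6y] zero: DF = P = 2191/2500 ≈ 0.876400
step 7 [7y] swap r/1=1486/64603: DF=(1 − 1486/64603·(0.981200+0.955100+0.938000+0.934800+0.923400+0.876400))/(1+1486/64603) = 4257/5000 ≈ 0.851400
step 8 [8y] zero: DF = P = 4229/5000 ≈ 0.845800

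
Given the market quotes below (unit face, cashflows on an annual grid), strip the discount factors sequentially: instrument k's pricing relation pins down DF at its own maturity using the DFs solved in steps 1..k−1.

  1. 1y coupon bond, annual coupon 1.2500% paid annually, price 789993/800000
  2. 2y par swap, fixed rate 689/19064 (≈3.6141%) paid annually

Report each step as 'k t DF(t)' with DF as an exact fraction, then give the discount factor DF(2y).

step 1 [1y] bond c/1=1/80: DF=(789993/800000 − 1/80·(0))/(1+1/80) = 9753/10000 ≈ 0.975300
step 2 [2y] swap r/1=689/19064: DF=(1 − 689/19064·(0.975300))/(1+689/19064) = 9311/10000 ≈ 0.931100

1 1 9753/10000
2 2 9311/10000
DF(2y) = 9311/10000 ≈ 0.931100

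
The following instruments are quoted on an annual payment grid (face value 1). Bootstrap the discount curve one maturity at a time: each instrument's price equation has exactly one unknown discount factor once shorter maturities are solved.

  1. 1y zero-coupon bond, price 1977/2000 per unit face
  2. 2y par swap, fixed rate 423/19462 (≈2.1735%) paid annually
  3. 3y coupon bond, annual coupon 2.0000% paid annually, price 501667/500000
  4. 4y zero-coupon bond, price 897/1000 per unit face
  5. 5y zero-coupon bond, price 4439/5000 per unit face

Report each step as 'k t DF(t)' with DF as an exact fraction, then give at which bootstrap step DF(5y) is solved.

1 1 1977/2000
2 2 9577/10000
3 3 1891/2000
4 4 897/1000
5 5 4439/5000
DF(5y) is solved at step 5

step 1 [1y] zero: DF = P = 1977/2000 ≈ 0.988500
step 2 [2y] swap r/1=423/19462: DF=(1 − 423/19462·(0.988500))/(1+423/19462) = 9577/10000 ≈ 0.957700
step 3 [3y] bond c/1=1/50: DF=(501667/500000 − 1/50·(0.988500+0.957700))/(1+1/50) = 1891/2000 ≈ 0.945500
step 4 [4y] zero: DF = P = 897/1000 ≈ 0.897000
step 5 [5y] zero: DF = P = 4439/5000 ≈ 0.887800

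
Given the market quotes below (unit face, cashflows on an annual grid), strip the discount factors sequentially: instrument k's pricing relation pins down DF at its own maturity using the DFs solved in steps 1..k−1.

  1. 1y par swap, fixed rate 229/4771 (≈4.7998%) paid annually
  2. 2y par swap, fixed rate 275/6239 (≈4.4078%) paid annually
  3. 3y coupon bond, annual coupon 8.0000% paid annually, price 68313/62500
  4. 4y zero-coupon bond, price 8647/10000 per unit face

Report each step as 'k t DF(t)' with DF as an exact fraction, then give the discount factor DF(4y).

1 1 4771/5000
2 2 367/400
3 3 4367/5000
4 4 8647/10000
DF(4y) = 8647/10000 ≈ 0.864700

step 1 [1y] swap r/1=229/4771: DF=(1 − 229/4771·(0))/(1+229/4771) = 4771/5000 ≈ 0.954200
step 2 [2y] swap r/1=275/6239: DF=(1 − 275/6239·(0.954200))/(1+275/6239) = 367/400 ≈ 0.917500
step 3 [3y] bond c/1=2/25: DF=(68313/62500 − 2/25·(0.954200+0.917500))/(1+2/25) = 4367/5000 ≈ 0.873400
step 4 [4y] zero: DF = P = 8647/10000 ≈ 0.864700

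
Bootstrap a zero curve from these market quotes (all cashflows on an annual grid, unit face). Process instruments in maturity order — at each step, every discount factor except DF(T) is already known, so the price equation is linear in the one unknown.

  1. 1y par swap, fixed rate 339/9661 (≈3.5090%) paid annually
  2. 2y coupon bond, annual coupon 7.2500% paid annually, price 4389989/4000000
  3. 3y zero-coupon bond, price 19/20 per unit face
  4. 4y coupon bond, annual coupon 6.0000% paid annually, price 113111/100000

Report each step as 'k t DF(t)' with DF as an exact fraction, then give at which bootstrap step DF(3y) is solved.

step 1 [1y] swap r/1=339/9661: DF=(1 − 339/9661·(0))/(1+339/9661) = 9661/10000 ≈ 0.966100
step 2 [2y] bond c/1=29/400: DF=(4389989/4000000 − 29/400·(0.966100))/(1+29/400) = 479/500 ≈ 0.958000
step 3 [3y] zero: DF = P = 19/20 ≈ 0.950000
step 4 [4y] bond c/1=3/50: DF=(113111/100000 − 3/50·(0.966100+0.958000+0.950000))/(1+3/50) = 2261/2500 ≈ 0.904400

1 1 9661/10000
2 2 479/500
3 3 19/20
4 4 2261/2500
DF(3y) is solved at step 3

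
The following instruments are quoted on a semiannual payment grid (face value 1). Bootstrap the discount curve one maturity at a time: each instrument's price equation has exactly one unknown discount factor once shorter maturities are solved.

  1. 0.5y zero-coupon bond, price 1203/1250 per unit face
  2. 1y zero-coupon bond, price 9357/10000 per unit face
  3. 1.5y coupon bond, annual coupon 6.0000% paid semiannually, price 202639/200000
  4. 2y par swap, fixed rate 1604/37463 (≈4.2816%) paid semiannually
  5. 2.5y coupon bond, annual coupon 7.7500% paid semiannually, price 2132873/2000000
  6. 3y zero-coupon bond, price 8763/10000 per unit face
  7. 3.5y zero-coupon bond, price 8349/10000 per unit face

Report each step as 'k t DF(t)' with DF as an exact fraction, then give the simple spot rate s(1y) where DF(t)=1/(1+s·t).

step 1 [0.5y] zero: DF = P = 1203/1250 ≈ 0.962400
step 2 [1y] zero: DF = P = 9357/10000 ≈ 0.935700
step 3 [1.5y] bond c/2=3/100: DF=(202639/200000 − 3/100·(0.962400+0.935700))/(1+3/100) = 2321/2500 ≈ 0.928400
step 4 [2y] swap r/2=802/37463: DF=(1 − 802/37463·(0.962400+0.935700+0.928400))/(1+802/37463) = 4599/5000 ≈ 0.919800
step 5 [2.5y] bond c/2=31/800: DF=(2132873/2000000 − 31/800·(0.962400+0.935700+0.928400+0.919800))/(1+31/800) = 8869/10000 ≈ 0.886900
step 6 [3y] zero: DF = P = 8763/10000 ≈ 0.876300
step 7 [3.5y] zero: DF = P = 8349/10000 ≈ 0.834900

1 1/2 1203/1250
2 1 9357/10000
3 3/2 2321/2500
4 2 4599/5000
5 5/2 8869/10000
6 3 8763/10000
7 7/2 8349/10000
s(1y) = (1/(9357/10000) − 1)/(1) = 643/9357 ≈ 6.8719%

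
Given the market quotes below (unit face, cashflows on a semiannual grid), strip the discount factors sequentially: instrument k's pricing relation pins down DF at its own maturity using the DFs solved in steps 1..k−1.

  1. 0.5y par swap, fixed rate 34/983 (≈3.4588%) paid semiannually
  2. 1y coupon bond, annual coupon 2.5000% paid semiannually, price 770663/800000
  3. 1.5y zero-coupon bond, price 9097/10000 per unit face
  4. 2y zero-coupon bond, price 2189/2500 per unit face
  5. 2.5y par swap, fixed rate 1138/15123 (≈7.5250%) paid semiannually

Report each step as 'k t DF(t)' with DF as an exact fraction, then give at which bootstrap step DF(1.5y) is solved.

step 1 [0.5y] swap r/2=17/983: DF=(1 − 17/983·(0))/(1+17/983) = 983/1000 ≈ 0.983000
step 2 [1y] bond c/2=1/80: DF=(770663/800000 − 1/80·(0.983000))/(1+1/80) = 9393/10000 ≈ 0.939300
step 3 [1.5y] zero: DF = P = 9097/10000 ≈ 0.909700
step 4 [2y] zero: DF = P = 2189/2500 ≈ 0.875600
step 5 [2.5y] swap r/2=569/15123: DF=(1 − 569/15123·(0.983000+0.939300+0.909700+0.875600))/(1+569/15123) = 8293/10000 ≈ 0.829300

1 1/2 983/1000
2 1 9393/10000
3 3/2 9097/10000
4 2 2189/2500
5 5/2 8293/10000
DF(1.5y) is solved at step 3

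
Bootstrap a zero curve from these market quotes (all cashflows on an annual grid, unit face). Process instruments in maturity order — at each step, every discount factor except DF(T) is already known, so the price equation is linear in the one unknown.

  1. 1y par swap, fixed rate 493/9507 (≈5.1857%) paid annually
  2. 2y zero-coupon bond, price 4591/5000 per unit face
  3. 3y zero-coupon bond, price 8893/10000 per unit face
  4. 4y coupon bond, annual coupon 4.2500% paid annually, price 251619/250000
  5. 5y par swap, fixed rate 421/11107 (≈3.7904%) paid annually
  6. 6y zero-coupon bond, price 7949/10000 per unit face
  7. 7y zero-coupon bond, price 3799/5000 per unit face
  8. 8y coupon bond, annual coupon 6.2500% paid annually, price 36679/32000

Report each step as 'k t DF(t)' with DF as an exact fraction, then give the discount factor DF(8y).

step 1 [1y] swap r/1=493/9507: DF=(1 − 493/9507·(0))/(1+493/9507) = 9507/10000 ≈ 0.950700
step 2 [2y] zero: DF = P = 4591/5000 ≈ 0.918200
step 3 [3y] zero: DF = P = 8893/10000 ≈ 0.889300
step 4 [4y] bond c/1=17/400: DF=(251619/250000 − 17/400·(0.950700+0.918200+0.889300))/(1+17/400) = 853/1000 ≈ 0.853000
step 5 [5y] swap r/1=421/11107: DF=(1 − 421/11107·(0.950700+0.918200+0.889300+0.853000))/(1+421/11107) = 2079/2500 ≈ 0.831600
step 6 [6y] zero: DF = P = 7949/10000 ≈ 0.794900
step 7 [7y] zero: DF = P = 3799/5000 ≈ 0.759800
step 8 [8y] bond c/1=1/16: DF=(36679/32000 − 1/16·(0.950700+0.918200+0.889300+0.853000+0.831600+0.794900+0.759800))/(1+1/16) = 363/500 ≈ 0.726000

1 1 9507/10000
2 2 4591/5000
3 3 8893/10000
4 4 853/1000
5 5 2079/2500
6 6 7949/10000
7 7 3799/5000
8 8 363/500
DF(8y) = 363/500 ≈ 0.726000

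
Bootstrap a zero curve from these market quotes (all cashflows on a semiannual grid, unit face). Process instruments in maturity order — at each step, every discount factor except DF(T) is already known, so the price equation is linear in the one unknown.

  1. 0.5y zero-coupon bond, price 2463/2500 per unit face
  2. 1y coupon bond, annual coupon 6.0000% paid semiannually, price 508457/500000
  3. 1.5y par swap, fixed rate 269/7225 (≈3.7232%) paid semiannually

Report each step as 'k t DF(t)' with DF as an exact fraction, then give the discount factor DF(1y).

1 1/2 2463/2500
2 1 4793/5000
3 3/2 4731/5000
DF(1y) = 4793/5000 ≈ 0.958600

step 1 [0.5y] zero: DF = P = 2463/2500 ≈ 0.985200
step 2 [1y] bond c/2=3/100: DF=(508457/500000 − 3/100·(0.985200))/(1+3/100) = 4793/5000 ≈ 0.958600
step 3 [1.5y] swap r/2=269/14450: DF=(1 − 269/14450·(0.985200+0.958600))/(1+269/14450) = 4731/5000 ≈ 0.946200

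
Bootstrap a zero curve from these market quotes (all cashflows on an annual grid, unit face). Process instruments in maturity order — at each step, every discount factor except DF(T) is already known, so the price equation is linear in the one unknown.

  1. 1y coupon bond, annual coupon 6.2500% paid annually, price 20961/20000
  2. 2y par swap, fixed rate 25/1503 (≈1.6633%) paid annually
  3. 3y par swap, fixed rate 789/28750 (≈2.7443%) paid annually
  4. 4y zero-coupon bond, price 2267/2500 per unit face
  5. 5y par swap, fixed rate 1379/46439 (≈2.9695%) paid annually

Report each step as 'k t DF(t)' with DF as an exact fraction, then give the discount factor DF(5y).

step 1 [1y] bond c/1=1/16: DF=(20961/20000 − 1/16·(0))/(1+1/16) = 1233/1250 ≈ 0.986400
step 2 [2y] swap r/1=25/1503: DF=(1 − 25/1503·(0.986400))/(1+25/1503) = 387/400 ≈ 0.967500
step 3 [3y] swap r/1=789/28750: DF=(1 − 789/28750·(0.986400+0.967500))/(1+789/28750) = 9211/10000 ≈ 0.921100
step 4 [4y] zero: DF = P = 2267/2500 ≈ 0.906800
step 5 [5y] swap r/1=1379/46439: DF=(1 − 1379/46439·(0.986400+0.967500+0.921100+0.906800))/(1+1379/46439) = 8621/10000 ≈ 0.862100

1 1 1233/1250
2 2 387/400
3 3 9211/10000
4 4 2267/2500
5 5 8621/10000
DF(5y) = 8621/10000 ≈ 0.862100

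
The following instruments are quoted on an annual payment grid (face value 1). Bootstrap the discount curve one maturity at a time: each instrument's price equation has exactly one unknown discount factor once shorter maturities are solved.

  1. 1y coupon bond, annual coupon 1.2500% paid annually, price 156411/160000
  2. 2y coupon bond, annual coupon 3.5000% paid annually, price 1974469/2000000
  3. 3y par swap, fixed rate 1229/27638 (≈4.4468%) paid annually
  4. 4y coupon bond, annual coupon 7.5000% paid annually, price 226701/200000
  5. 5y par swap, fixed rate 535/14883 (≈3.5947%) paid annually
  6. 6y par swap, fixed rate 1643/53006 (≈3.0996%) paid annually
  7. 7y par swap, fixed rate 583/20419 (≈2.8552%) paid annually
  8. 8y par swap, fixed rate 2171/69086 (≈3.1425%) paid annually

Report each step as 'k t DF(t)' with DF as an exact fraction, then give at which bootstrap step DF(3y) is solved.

step 1 [1y] bond c/1=1/80: DF=(156411/160000 − 1/80·(0))/(1+1/80) = 1931/2000 ≈ 0.965500
step 2 [2y] bond c/1=7/200: DF=(1974469/2000000 − 7/200·(0.965500))/(1+7/200) = 2303/2500 ≈ 0.921200
step 3 [3y] swap r/1=1229/27638: DF=(1 − 1229/27638·(0.965500+0.921200))/(1+1229/27638) = 8771/10000 ≈ 0.877100
step 4 [4y] bond c/1=3/40: DF=(226701/200000 − 3/40·(0.965500+0.921200+0.877100))/(1+3/40) = 1077/1250 ≈ 0.861600
step 5 [5y] swap r/1=535/14883: DF=(1 − 535/14883·(0.965500+0.921200+0.877100+0.861600))/(1+535/14883) = 1679/2000 ≈ 0.839500
step 6 [6y] swap r/1=1643/53006: DF=(1 − 1643/53006·(0.965500+0.921200+0.877100+0.861600+0.839500))/(1+1643/53006) = 8357/10000 ≈ 0.835700
step 7 [7y] swap r/1=583/20419: DF=(1 − 583/20419·(0.965500+0.921200+0.877100+0.861600+0.839500+0.835700))/(1+583/20419) = 8251/10000 ≈ 0.825100
step 8 [8y] swap r/1=2171/69086: DF=(1 − 2171/69086·(0.965500+0.921200+0.877100+0.861600+0.839500+0.835700+0.825100))/(1+2171/69086) = 7829/10000 ≈ 0.782900

1 1 1931/2000
2 2 2303/2500
3 3 8771/10000
4 4 1077/1250
5 5 1679/2000
6 6 8357/10000
7 7 8251/10000
8 8 7829/10000
DF(3y) is solved at step 3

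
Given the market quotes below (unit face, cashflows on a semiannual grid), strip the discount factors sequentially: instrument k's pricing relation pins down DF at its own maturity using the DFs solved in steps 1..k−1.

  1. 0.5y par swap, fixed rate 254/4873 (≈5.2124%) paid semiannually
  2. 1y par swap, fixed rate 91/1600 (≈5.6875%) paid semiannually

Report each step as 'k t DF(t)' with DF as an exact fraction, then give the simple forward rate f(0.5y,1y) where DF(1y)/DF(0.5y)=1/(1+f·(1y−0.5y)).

1 1/2 4873/5000
2 1 4727/5000
f(0.5y,1y) = ((4873/5000)/(4727/5000) − 1)/(1/2) = 292/4727 ≈ 6.1773%

step 1 [0.5y] swap r/2=127/4873: DF=(1 − 127/4873·(0))/(1+127/4873) = 4873/5000 ≈ 0.974600
step 2 [1y] swap r/2=91/3200: DF=(1 − 91/3200·(0.974600))/(1+91/3200) = 4727/5000 ≈ 0.945400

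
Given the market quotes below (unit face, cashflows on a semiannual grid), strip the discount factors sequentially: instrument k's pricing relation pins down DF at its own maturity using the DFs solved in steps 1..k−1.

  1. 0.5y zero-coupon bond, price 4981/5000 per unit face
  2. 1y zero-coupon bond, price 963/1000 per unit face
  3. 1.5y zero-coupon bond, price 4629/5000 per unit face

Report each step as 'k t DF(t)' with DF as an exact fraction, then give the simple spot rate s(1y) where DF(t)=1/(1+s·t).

1 1/2 4981/5000
2 1 963/1000
3 3/2 4629/5000
s(1y) = (1/(963/1000) − 1)/(1) = 37/963 ≈ 3.8422%

step 1 [0.5y] zero: DF = P = 4981/5000 ≈ 0.996200
step 2 [1y] zero: DF = P = 963/1000 ≈ 0.963000
step 3 [1.5y] zero: DF = P = 4629/5000 ≈ 0.925800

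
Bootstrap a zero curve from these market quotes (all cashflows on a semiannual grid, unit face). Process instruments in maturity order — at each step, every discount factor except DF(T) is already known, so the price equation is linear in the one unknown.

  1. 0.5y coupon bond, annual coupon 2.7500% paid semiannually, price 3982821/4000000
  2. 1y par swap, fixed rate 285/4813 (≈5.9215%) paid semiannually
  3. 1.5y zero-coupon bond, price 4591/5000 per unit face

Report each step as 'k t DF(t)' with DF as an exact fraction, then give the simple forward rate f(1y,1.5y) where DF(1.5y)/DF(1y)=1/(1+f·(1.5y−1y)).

step 1 [0.5y] bond c/2=11/800: DF=(3982821/4000000 − 11/800·(0))/(1+11/800) = 4911/5000 ≈ 0.982200
step 2 [1y] swap r/2=285/9626: DF=(1 − 285/9626·(0.982200))/(1+285/9626) = 943/1000 ≈ 0.943000
step 3 [1.5y] zero: DF = P = 4591/5000 ≈ 0.918200

1 1/2 4911/5000
2 1 943/1000
3 3/2 4591/5000
f(1y,1.5y) = ((943/1000)/(4591/5000) − 1)/(1/2) = 248/4591 ≈ 5.4019%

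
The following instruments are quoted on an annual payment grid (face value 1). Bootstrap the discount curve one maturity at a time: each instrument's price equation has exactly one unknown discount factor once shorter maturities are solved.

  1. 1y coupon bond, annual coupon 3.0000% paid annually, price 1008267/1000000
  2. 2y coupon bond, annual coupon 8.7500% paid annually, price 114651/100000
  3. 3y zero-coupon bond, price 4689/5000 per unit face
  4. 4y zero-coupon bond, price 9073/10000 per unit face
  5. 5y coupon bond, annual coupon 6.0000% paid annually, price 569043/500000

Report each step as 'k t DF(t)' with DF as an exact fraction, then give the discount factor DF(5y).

1 1 9789/10000
2 2 1951/2000
3 3 4689/5000
4 4 9073/10000
5 5 4293/5000
DF(5y) = 4293/5000 ≈ 0.858600

step 1 [1y] bond c/1=3/100: DF=(1008267/1000000 − 3/100·(0))/(1+3/100) = 9789/10000 ≈ 0.978900
step 2 [2y] bond c/1=7/80: DF=(114651/100000 − 7/80·(0.978900))/(1+7/80) = 1951/2000 ≈ 0.975500
step 3 [3y] zero: DF = P = 4689/5000 ≈ 0.937800
step 4 [4y] zero: DF = P = 9073/10000 ≈ 0.907300
step 5 [5y] bond c/1=3/50: DF=(569043/500000 − 3/50·(0.978900+0.975500+0.937800+0.907300))/(1+3/50) = 4293/5000 ≈ 0.858600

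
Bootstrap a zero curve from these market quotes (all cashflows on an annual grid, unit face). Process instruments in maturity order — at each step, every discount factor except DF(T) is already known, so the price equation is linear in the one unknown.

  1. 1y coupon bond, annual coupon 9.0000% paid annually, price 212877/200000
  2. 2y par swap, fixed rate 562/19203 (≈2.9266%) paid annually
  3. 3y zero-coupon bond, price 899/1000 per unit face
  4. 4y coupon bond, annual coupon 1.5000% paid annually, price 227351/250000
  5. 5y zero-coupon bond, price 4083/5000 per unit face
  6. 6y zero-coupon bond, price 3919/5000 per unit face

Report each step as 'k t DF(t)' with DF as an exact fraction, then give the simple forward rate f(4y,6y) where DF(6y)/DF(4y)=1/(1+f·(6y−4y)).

1 1 1953/2000
2 2 4719/5000
3 3 899/1000
4 4 8543/10000
5 5 4083/5000
6 6 3919/5000
f(4y,6y) = ((8543/10000)/(3919/5000) − 1)/(2) = 705/15676 ≈ 4.4973%

step 1 [1y] bond c/1=9/100: DF=(212877/200000 − 9/100·(0))/(1+9/100) = 1953/2000 ≈ 0.976500
step 2 [2y] swap r/1=562/19203: DF=(1 − 562/19203·(0.976500))/(1+562/19203) = 4719/5000 ≈ 0.943800
step 3 [3y] zero: DF = P = 899/1000 ≈ 0.899000
step 4 [4y] bond c/1=3/200: DF=(227351/250000 − 3/200·(0.976500+0.943800+0.899000))/(1+3/200) = 8543/10000 ≈ 0.854300
step 5 [5y] zero: DF = P = 4083/5000 ≈ 0.816600
step 6 [6y] zero: DF = P = 3919/5000 ≈ 0.783800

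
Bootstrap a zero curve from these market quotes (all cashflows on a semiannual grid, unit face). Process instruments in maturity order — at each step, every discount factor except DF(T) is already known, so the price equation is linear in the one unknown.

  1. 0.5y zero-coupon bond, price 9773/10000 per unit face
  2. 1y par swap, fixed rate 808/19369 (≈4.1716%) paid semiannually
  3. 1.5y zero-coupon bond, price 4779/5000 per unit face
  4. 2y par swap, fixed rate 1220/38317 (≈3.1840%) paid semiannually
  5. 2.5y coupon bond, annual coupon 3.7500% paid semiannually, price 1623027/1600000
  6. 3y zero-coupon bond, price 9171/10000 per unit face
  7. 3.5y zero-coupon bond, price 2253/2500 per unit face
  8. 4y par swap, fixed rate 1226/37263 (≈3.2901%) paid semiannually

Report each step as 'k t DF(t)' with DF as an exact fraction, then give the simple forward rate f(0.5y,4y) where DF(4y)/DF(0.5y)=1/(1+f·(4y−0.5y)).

1 1/2 9773/10000
2 1 2399/2500
3 3/2 4779/5000
4 2 939/1000
5 5/2 2313/2500
6 3 9171/10000
7 7/2 2253/2500
8 4 4387/5000
f(0.5y,4y) = ((9773/10000)/(4387/5000) − 1)/(7/2) = 999/30709 ≈ 3.2531%

step 1 [0.5y] zero: DF = P = 9773/10000 ≈ 0.977300
step 2 [1y] swap r/2=404/19369: DF=(1 − 404/19369·(0.977300))/(1+404/19369) = 2399/2500 ≈ 0.959600
step 3 [1.5y] zero: DF = P = 4779/5000 ≈ 0.955800
step 4 [2y] swap r/2=610/38317: DF=(1 − 610/38317·(0.977300+0.959600+0.955800))/(1+610/38317) = 939/1000 ≈ 0.939000
step 5 [2.5y] bond c/2=3/160: DF=(1623027/1600000 − 3/160·(0.977300+0.959600+0.955800+0.939000))/(1+3/160) = 2313/2500 ≈ 0.925200
step 6 [3y] zero: DF = P = 9171/10000 ≈ 0.917100
step 7 [3.5y] zero: DF = P = 2253/2500 ≈ 0.901200
step 8 [4y] swap r/2=613/37263: DF=(1 − 613/37263·(0.977300+0.959600+0.955800+0.939000+0.925200+0.917100+0.901200))/(1+613/37263) = 4387/5000 ≈ 0.877400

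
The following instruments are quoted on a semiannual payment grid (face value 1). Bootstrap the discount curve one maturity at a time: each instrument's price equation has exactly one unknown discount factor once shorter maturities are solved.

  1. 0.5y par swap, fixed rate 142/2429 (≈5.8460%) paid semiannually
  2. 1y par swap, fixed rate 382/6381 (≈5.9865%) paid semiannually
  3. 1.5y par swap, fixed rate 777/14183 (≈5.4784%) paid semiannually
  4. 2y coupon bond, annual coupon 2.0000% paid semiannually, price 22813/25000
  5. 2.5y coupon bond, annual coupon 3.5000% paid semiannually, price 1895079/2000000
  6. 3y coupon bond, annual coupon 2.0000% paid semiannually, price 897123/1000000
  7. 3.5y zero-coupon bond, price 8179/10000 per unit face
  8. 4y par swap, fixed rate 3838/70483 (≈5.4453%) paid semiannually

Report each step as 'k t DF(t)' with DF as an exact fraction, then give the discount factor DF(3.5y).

1 1/2 2429/2500
2 1 9427/10000
3 3/2 9223/10000
4 2 4377/5000
5 5/2 4337/5000
6 3 8429/10000
7 7/2 8179/10000
8 4 8081/10000
DF(3.5y) = 8179/10000 ≈ 0.817900

step 1 [0.5y] swap r/2=71/2429: DF=(1 − 71/2429·(0))/(1+71/2429) = 2429/2500 ≈ 0.971600
step 2 [1y] swap r/2=191/6381: DF=(1 − 191/6381·(0.971600))/(1+191/6381) = 9427/10000 ≈ 0.942700
step 3 [1.5y] swap r/2=777/28366: DF=(1 − 777/28366·(0.971600+0.942700))/(1+777/28366) = 9223/10000 ≈ 0.922300
step 4 [2y] bond c/2=1/100: DF=(22813/25000 − 1/100·(0.971600+0.942700+0.922300))/(1+1/100) = 4377/5000 ≈ 0.875400
step 5 [2.5y] bond c/2=7/400: DF=(1895079/2000000 − 7/400·(0.971600+0.942700+0.922300+0.875400))/(1+7/400) = 4337/5000 ≈ 0.867400
step 6 [3y] bond c/2=1/100: DF=(897123/1000000 − 1/100·(0.971600+0.942700+0.922300+0.875400+0.867400))/(1+1/100) = 8429/10000 ≈ 0.842900
step 7 [3.5y] zero: DF = P = 8179/10000 ≈ 0.817900
step 8 [4y] swap r/2=1919/70483: DF=(1 − 1919/70483·(0.971600+0.942700+0.922300+0.875400+0.867400+0.842900+0.817900))/(1+1919/70483) = 8081/10000 ≈ 0.808100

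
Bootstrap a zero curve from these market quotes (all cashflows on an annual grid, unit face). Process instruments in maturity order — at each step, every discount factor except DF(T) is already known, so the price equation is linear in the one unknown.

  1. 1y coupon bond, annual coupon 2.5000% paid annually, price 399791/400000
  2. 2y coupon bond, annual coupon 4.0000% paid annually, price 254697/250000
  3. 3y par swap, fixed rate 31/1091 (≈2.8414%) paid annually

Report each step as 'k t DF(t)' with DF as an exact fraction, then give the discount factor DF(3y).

step 1 [1y] bond c/1=1/40: DF=(399791/400000 − 1/40·(0))/(1+1/40) = 9751/10000 ≈ 0.975100
step 2 [2y] bond c/1=1/25: DF=(254697/250000 − 1/25·(0.975100))/(1+1/25) = 9421/10000 ≈ 0.942100
step 3 [3y] swap r/1=31/1091: DF=(1 − 31/1091·(0.975100+0.942100))/(1+31/1091) = 4597/5000 ≈ 0.919400

1 1 9751/10000
2 2 9421/10000
3 3 4597/5000
DF(3y) = 4597/5000 ≈ 0.919400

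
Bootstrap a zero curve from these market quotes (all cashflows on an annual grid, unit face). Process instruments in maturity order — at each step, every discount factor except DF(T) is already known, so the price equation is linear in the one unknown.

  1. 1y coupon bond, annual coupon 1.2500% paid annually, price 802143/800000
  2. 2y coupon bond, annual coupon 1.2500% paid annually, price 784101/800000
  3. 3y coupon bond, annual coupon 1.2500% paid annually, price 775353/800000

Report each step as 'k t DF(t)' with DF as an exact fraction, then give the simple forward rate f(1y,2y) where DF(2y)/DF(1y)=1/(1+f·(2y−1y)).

1 1 9903/10000
2 2 4779/5000
3 3 2333/2500
f(1y,2y) = ((9903/10000)/(4779/5000) − 1)/(1) = 115/3186 ≈ 3.6095%

step 1 [1y] bond c/1=1/80: DF=(802143/800000 − 1/80·(0))/(1+1/80) = 9903/10000 ≈ 0.990300
step 2 [2y] bond c/1=1/80: DF=(784101/800000 − 1/80·(0.990300))/(1+1/80) = 4779/5000 ≈ 0.955800
step 3 [3y] bond c/1=1/80: DF=(775353/800000 − 1/80·(0.990300+0.955800))/(1+1/80) = 2333/2500 ≈ 0.933200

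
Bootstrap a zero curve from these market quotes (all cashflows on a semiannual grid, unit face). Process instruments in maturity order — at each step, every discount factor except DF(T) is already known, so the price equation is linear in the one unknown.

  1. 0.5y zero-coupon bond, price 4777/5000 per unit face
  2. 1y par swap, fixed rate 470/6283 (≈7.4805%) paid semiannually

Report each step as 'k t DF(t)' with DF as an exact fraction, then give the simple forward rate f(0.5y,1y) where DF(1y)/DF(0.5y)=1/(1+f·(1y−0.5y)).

step 1 [0.5y] zero: DF = P = 4777/5000 ≈ 0.955400
step 2 [1y] swap r/2=235/6283: DF=(1 − 235/6283·(0.955400))/(1+235/6283) = 1859/2000 ≈ 0.929500

1 1/2 4777/5000
2 1 1859/2000
f(0.5y,1y) = ((4777/5000)/(1859/2000) − 1)/(1/2) = 518/9295 ≈ 5.5729%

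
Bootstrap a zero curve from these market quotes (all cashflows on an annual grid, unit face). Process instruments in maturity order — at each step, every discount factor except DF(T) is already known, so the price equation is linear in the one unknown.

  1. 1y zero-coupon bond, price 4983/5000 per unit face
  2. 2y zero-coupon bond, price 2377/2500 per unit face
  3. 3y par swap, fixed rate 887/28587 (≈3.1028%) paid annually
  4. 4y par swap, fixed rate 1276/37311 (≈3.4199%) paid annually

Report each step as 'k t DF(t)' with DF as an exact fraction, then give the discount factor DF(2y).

step 1 [1y] zero: DF = P = 4983/5000 ≈ 0.996600
step 2 [2y] zero: DF = P = 2377/2500 ≈ 0.950800
step 3 [3y] swap r/1=887/28587: DF=(1 − 887/28587·(0.996600+0.950800))/(1+887/28587) = 9113/10000 ≈ 0.911300
step 4 [4y] swap r/1=1276/37311: DF=(1 − 1276/37311·(0.996600+0.950800+0.911300))/(1+1276/37311) = 2181/2500 ≈ 0.872400

1 1 4983/5000
2 2 2377/2500
3 3 9113/10000
4 4 2181/2500
DF(2y) = 2377/2500 ≈ 0.950800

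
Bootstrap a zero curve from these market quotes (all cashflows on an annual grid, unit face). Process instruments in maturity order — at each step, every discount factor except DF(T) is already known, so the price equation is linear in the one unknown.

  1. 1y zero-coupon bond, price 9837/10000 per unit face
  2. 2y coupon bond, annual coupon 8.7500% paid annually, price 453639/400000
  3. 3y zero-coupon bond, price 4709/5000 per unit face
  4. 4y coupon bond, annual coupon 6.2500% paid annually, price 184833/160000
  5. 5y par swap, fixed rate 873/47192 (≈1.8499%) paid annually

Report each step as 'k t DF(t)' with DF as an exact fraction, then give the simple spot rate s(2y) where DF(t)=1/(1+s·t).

step 1 [1y] zero: DF = P = 9837/10000 ≈ 0.983700
step 2 [2y] bond c/1=7/80: DF=(453639/400000 − 7/80·(0.983700))/(1+7/80) = 9637/10000 ≈ 0.963700
step 3 [3y] zero: DF = P = 4709/5000 ≈ 0.941800
step 4 [4y] bond c/1=1/16: DF=(184833/160000 − 1/16·(0.983700+0.963700+0.941800))/(1+1/16) = 9173/10000 ≈ 0.917300
step 5 [5y] swap r/1=873/47192: DF=(1 − 873/47192·(0.983700+0.963700+0.941800+0.917300))/(1+873/47192) = 9127/10000 ≈ 0.912700

1 1 9837/10000
2 2 9637/10000
3 3 4709/5000
4 4 9173/10000
5 5 9127/10000
s(2y) = (1/(9637/10000) − 1)/(2) = 363/19274 ≈ 1.8834%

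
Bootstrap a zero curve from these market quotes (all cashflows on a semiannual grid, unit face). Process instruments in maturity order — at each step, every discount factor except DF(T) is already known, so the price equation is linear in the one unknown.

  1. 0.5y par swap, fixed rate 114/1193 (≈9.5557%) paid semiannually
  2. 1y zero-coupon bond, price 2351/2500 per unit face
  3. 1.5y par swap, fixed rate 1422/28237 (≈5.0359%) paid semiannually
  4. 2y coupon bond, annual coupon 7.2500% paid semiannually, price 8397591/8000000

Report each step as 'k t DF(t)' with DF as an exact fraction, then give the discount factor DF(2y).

1 1/2 1193/1250
2 1 2351/2500
3 3/2 9289/10000
4 2 4571/5000
DF(2y) = 4571/5000 ≈ 0.914200

step 1 [0.5y] swap r/2=57/1193: DF=(1 − 57/1193·(0))/(1+57/1193) = 1193/1250 ≈ 0.954400
step 2 [1y] zero: DF = P = 2351/2500 ≈ 0.940400
step 3 [1.5y] swap r/2=711/28237: DF=(1 − 711/28237·(0.954400+0.940400))/(1+711/28237) = 9289/10000 ≈ 0.928900
step 4 [2y] bond c/2=29/800: DF=(8397591/8000000 − 29/800·(0.954400+0.940400+0.928900))/(1+29/800) = 4571/5000 ≈ 0.914200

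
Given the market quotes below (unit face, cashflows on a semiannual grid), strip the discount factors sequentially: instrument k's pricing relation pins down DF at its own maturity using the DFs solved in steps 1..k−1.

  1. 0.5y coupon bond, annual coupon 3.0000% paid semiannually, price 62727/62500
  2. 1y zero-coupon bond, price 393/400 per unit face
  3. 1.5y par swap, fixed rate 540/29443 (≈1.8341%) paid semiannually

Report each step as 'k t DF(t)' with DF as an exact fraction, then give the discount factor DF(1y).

step 1 [0.5y] bond c/2=3/200: DF=(62727/62500 − 3/200·(0))/(1+3/200) = 618/625 ≈ 0.988800
step 2 [1y] zero: DF = P = 393/400 ≈ 0.982500
step 3 [1.5y] swap r/2=270/29443: DF=(1 − 270/29443·(0.988800+0.982500))/(1+270/29443) = 973/1000 ≈ 0.973000

1 1/2 618/625
2 1 393/400
3 3/2 973/1000
DF(1y) = 393/400 ≈ 0.982500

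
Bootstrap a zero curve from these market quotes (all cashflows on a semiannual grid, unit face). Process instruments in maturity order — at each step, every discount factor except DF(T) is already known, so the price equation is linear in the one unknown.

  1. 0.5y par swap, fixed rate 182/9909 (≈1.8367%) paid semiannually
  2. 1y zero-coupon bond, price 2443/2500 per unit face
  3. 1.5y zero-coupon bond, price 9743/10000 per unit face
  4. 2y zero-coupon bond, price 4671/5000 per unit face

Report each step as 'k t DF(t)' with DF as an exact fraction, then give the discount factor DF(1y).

1 1/2 9909/10000
2 1 2443/2500
3 3/2 9743/10000
4 2 4671/5000
DF(1y) = 2443/2500 ≈ 0.977200

step 1 [0.5y] swap r/2=91/9909: DF=(1 − 91/9909·(0))/(1+91/9909) = 9909/10000 ≈ 0.990900
step 2 [1y] zero: DF = P = 2443/2500 ≈ 0.977200
step 3 [1.5y] zero: DF = P = 9743/10000 ≈ 0.974300
step 4 [2y] zero: DF = P = 4671/5000 ≈ 0.934200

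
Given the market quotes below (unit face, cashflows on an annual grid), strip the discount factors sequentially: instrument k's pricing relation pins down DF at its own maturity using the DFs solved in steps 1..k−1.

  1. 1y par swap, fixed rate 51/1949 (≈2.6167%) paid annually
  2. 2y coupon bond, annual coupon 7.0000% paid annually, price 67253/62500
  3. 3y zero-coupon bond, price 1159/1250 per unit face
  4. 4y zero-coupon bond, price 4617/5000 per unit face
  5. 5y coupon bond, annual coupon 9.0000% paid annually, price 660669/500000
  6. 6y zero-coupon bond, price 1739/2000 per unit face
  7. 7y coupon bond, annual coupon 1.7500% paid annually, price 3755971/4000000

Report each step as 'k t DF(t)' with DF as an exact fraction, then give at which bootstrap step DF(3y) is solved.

step 1 [1y] swap r/1=51/1949: DF=(1 − 51/1949·(0))/(1+51/1949) = 1949/2000 ≈ 0.974500
step 2 [2y] bond c/1=7/100: DF=(67253/62500 − 7/100·(0.974500))/(1+7/100) = 9419/10000 ≈ 0.941900
step 3 [3y] zero: DF = P = 1159/1250 ≈ 0.927200
step 4 [4y] zero: DF = P = 4617/5000 ≈ 0.923400
step 5 [5y] bond c/1=9/100: DF=(660669/500000 − 9/100·(0.974500+0.941900+0.927200+0.923400))/(1+9/100) = 2253/2500 ≈ 0.901200
step 6 [6y] zero: DF = P = 1739/2000 ≈ 0.869500
step 7 [7y] bond c/1=7/400: DF=(3755971/4000000 − 7/400·(0.974500+0.941900+0.927200+0.923400+0.901200+0.869500))/(1+7/400) = 2069/2500 ≈ 0.827600

1 1 1949/2000
2 2 9419/10000
3 3 1159/1250
4 4 4617/5000
5 5 2253/2500
6 6 1739/2000
7 7 2069/2500
DF(3y) is solved at step 3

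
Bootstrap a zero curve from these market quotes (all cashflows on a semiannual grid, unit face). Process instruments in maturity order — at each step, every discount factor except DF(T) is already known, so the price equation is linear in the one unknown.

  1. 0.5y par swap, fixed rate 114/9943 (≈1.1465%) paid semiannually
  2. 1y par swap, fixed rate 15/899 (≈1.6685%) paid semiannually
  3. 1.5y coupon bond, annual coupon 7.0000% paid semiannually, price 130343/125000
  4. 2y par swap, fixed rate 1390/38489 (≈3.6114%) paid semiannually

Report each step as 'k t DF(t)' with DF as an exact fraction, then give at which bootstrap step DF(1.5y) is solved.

step 1 [0.5y] swap r/2=57/9943: DF=(1 − 57/9943·(0))/(1+57/9943) = 9943/10000 ≈ 0.994300
step 2 [1y] swap r/2=15/1798: DF=(1 − 15/1798·(0.994300))/(1+15/1798) = 1967/2000 ≈ 0.983500
step 3 [1.5y] bond c/2=7/200: DF=(130343/125000 − 7/200·(0.994300+0.983500))/(1+7/200) = 4703/5000 ≈ 0.940600
step 4 [2y] swap r/2=695/38489: DF=(1 − 695/38489·(0.994300+0.983500+0.940600))/(1+695/38489) = 1861/2000 ≈ 0.930500

1 1/2 9943/10000
2 1 1967/2000
3 3/2 4703/5000
4 2 1861/2000
DF(1.5y) is solved at step 3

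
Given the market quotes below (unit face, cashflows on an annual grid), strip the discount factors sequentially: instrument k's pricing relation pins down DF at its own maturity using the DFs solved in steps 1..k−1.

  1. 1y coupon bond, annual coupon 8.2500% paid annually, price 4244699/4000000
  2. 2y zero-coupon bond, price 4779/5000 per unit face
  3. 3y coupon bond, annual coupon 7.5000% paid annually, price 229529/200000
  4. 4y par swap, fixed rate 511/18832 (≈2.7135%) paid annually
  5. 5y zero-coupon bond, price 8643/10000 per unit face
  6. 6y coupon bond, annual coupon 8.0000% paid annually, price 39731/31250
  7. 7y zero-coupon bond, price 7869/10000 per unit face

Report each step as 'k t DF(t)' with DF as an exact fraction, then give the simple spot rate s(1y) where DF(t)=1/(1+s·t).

step 1 [1y] bond c/1=33/400: DF=(4244699/4000000 − 33/400·(0))/(1+33/400) = 9803/10000 ≈ 0.980300
step 2 [2y] zero: DF = P = 4779/5000 ≈ 0.955800
step 3 [3y] bond c/1=3/40: DF=(229529/200000 − 3/40·(0.980300+0.955800))/(1+3/40) = 373/400 ≈ 0.932500
step 4 [4y] swap r/1=511/18832: DF=(1 − 511/18832·(0.980300+0.955800+0.932500))/(1+511/18832) = 4489/5000 ≈ 0.897800
step 5 [5y] zero: DF = P = 8643/10000 ≈ 0.864300
step 6 [6y] bond c/1=2/25: DF=(39731/31250 − 2/25·(0.980300+0.955800+0.932500+0.897800+0.864300))/(1+2/25) = 4171/5000 ≈ 0.834200
step 7 [7y] zero: DF = P = 7869/10000 ≈ 0.786900

1 1 9803/10000
2 2 4779/5000
3 3 373/400
4 4 4489/5000
5 5 8643/10000
6 6 4171/5000
7 7 7869/10000
s(1y) = (1/(9803/10000) − 1)/(1) = 197/9803 ≈ 2.0096%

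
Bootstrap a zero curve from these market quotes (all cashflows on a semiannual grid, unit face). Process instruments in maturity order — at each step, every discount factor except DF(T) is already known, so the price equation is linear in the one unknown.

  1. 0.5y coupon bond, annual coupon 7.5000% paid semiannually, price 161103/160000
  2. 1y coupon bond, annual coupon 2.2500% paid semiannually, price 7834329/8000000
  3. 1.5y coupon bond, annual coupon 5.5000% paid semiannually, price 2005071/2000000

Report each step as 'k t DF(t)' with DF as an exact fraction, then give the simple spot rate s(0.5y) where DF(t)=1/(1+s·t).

step 1 [0.5y] bond c/2=3/80: DF=(161103/160000 − 3/80·(0))/(1+3/80) = 1941/2000 ≈ 0.970500
step 2 [1y] bond c/2=9/800: DF=(7834329/8000000 − 9/800·(0.970500))/(1+9/800) = 1197/1250 ≈ 0.957600
step 3 [1.5y] bond c/2=11/400: DF=(2005071/2000000 − 11/400·(0.970500+0.957600))/(1+11/400) = 9241/10000 ≈ 0.924100

1 1/2 1941/2000
2 1 1197/1250
3 3/2 9241/10000
s(0.5y) = (1/(1941/2000) − 1)/(1/2) = 118/1941 ≈ 6.0793%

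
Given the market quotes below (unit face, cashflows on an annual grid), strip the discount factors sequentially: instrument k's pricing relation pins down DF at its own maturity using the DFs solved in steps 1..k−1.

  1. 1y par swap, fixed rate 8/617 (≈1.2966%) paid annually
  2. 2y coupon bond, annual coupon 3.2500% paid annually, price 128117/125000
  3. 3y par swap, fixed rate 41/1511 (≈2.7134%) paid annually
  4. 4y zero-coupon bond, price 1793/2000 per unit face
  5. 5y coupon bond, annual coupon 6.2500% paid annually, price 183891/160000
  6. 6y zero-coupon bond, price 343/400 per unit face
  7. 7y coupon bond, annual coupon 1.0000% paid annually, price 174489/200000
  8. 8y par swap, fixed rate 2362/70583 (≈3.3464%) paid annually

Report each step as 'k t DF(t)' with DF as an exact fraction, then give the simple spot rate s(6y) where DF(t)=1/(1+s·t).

step 1 [1y] swap r/1=8/617: DF=(1 − 8/617·(0))/(1+8/617) = 617/625 ≈ 0.987200
step 2 [2y] bond c/1=13/400: DF=(128117/125000 − 13/400·(0.987200))/(1+13/400) = 601/625 ≈ 0.961600
step 3 [3y] swap r/1=41/1511: DF=(1 − 41/1511·(0.987200+0.961600))/(1+41/1511) = 9221/10000 ≈ 0.922100
step 4 [4y] zero: DF = P = 1793/2000 ≈ 0.896500
step 5 [5y] bond c/1=1/16: DF=(183891/160000 − 1/16·(0.987200+0.961600+0.922100+0.896500))/(1+1/16) = 8601/10000 ≈ 0.860100
step 6 [6y] zero: DF = P = 343/400 ≈ 0.857500
step 7 [7y] bond c/1=1/100: DF=(174489/200000 − 1/100·(0.987200+0.961600+0.922100+0.896500+0.860100+0.857500))/(1+1/100) = 1619/2000 ≈ 0.809500
step 8 [8y] swap r/1=2362/70583: DF=(1 − 2362/70583·(0.987200+0.961600+0.922100+0.896500+0.860100+0.857500+0.809500))/(1+2362/70583) = 3819/5000 ≈ 0.763800

1 1 617/625
2 2 601/625
3 3 9221/10000
4 4 1793/2000
5 5 8601/10000
6 6 343/400
7 7 1619/2000
8 8 3819/5000
s(6y) = (1/(343/400) − 1)/(6) = 19/686 ≈ 2.7697%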